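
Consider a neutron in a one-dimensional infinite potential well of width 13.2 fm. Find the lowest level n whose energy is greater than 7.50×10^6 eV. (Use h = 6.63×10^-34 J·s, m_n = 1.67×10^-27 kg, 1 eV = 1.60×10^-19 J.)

n = 3

E_1 = h²/(8m_nL²) = 1.888×10^-13 J = 1.180×10^6 eV.
Need n² > 7.50×10^6/1.180×10^6 = 6.356, i.e. n > 2.521.
The smallest integer satisfying this is n = 3.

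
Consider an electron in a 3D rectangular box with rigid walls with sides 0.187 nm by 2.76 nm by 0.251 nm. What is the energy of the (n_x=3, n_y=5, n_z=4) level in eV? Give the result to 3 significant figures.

E = 194 eV

For a 3D rectangular well E = (h²/8m_e)·Σ n_i²/L_i² = (6.626×10^-34)²/(8·9.109×10^-31) · [3²/(0.187 nm)² + 5²/(2.76 nm)² + 4²/(0.251 nm)²].
Evaluating gives E = 3.100×10^-17 J = 194 eV.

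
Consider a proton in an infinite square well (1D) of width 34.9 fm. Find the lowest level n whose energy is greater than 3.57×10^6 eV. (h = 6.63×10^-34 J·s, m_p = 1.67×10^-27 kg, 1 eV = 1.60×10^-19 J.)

E_1 = h²/(8m_pL²) = 2.701×10^-14 J = 1.688×10^5 eV.
Need n² > 3.57×10^6/1.688×10^5 = 21.15, i.e. n > 4.599.
The smallest integer satisfying this is n = 5.

n = 5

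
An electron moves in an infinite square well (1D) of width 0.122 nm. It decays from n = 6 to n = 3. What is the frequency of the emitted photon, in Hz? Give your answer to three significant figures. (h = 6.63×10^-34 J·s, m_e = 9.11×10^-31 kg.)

E_1 = h²/(8m_eL²) = 4.052×10^-18 J and ΔE = (6² − 3²)E_1 = 1.094×10^-16 J.
f = ΔE/h = 1.094×10^-16/6.63×10^-34 = 1.65×10^17 Hz.

f = 1.65×10^17 Hz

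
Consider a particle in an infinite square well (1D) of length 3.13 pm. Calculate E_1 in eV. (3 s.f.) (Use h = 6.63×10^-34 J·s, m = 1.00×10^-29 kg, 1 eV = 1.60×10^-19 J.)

E_1 = 3.51×10^3 eV

For an infinite well E_n = n²h²/(8mL²), so E_1 = h²/(8mL²) = (6.63×10^-34)²/(8·1.00×10^-29·(3.13×10^-12 m)²) = 5.609×10^-16 J.
Converting, E_1 = 5.609×10^-16 J / (1.60×10^-19 J/eV) = 3.51×10^3 eV.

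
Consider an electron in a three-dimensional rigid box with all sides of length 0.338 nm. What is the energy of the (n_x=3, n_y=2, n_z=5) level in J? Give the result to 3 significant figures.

E = 2.00×10^-17 J

For a 3D rectangular well E = (h²/8m_e)·Σ n_i²/L_i² = (6.626×10^-34)²/(8·9.109×10^-31) · [3²/(0.338 nm)² + 2²/(0.338 nm)² + 5²/(0.338 nm)²].
Evaluating gives E = 2.00×10^-17 J.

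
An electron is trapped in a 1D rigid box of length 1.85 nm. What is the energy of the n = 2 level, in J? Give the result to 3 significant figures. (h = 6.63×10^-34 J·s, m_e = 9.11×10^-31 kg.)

E_2 = 7.05×10^-20 J

For an infinite well E_n = n²h²/(8m_eL²), so E_1 = h²/(8m_eL²) = (6.63×10^-34)²/(8·9.11×10^-31·(1.85×10^-9 m)²) = 1.762×10^-20 J.
Then E_2 = 2²·E_1 = 4·1.762×10^-20 J = 7.05×10^-20 J.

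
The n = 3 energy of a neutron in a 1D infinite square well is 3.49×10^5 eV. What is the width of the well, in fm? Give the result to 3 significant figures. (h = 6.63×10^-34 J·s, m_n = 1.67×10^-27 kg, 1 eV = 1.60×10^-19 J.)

L = 72.8 fm

From E_n = n²h²/(8m_nL²), L = n·h/√(8m_nE_n).
E_3 = 3.49×10^5 eV = 5.584×10^-14 J, so L = 3·6.63×10^-34/√(8·1.67×10^-27·5.584×10^-14) = 7.28×10^-14 m = 72.8 fm.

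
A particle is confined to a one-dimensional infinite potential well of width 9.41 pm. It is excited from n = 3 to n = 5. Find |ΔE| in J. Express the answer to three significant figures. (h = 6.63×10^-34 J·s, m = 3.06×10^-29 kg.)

|ΔE| = 3.24×10^-16 J

E_1 = h²/(8mL²) = 2.028×10^-17 J.
|ΔE| = |3² − 5²|·E_1 = 16·2.028×10^-17 J = 3.24×10^-16 J.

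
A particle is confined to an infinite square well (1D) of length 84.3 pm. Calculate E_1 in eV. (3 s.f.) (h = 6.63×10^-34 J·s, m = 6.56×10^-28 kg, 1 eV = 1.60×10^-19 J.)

E_1 = 0.0737 eV

For an infinite well E_n = n²h²/(8mL²), so E_1 = h²/(8mL²) = (6.63×10^-34)²/(8·6.56×10^-28·(8.43×10^-11 m)²) = 1.179×10^-20 J.
Converting, E_1 = 1.179×10^-20 J / (1.60×10^-19 J/eV) = 0.0737 eV.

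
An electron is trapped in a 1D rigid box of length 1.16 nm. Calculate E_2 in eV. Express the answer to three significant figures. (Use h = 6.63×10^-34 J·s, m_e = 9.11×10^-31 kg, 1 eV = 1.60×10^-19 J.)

For an infinite well E_n = n²h²/(8m_eL²), so E_1 = h²/(8m_eL²) = (6.63×10^-34)²/(8·9.11×10^-31·(1.16×10^-9 m)²) = 4.482×10^-20 J.
Then E_2 = 2²·E_1 = 4·4.482×10^-20 J = 1.793×10^-19 J.
Converting, E_2 = 1.793×10^-19 J / (1.60×10^-19 J/eV) = 1.12 eV.

E_2 = 1.12 eV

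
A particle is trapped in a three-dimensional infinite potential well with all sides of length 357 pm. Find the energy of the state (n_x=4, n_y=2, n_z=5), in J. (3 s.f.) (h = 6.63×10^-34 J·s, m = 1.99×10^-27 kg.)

For a 3D rectangular well E = (h²/8m)·Σ n_i²/L_i² = (6.63×10^-34)²/(8·1.99×10^-27) · [4²/(357 pm)² + 2²/(357 pm)² + 5²/(357 pm)²].
Evaluating gives E = 9.75×10^-21 J.

E = 9.75×10^-21 J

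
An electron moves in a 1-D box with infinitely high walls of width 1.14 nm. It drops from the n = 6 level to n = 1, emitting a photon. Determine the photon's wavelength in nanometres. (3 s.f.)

λ = 122 nm

E_1 = h²/(8m_eL²) = 4.636×10^-20 J, so ΔE = (6² − 1²)E_1 = 1.623×10^-18 J.
λ = hc/ΔE = (6.626×10^-34·2.998×10^8)/1.623×10^-18 = 1.22×10^-7 m = 122 nm.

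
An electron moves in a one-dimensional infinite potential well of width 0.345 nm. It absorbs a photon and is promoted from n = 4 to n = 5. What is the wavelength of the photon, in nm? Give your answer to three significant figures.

λ = 43.6 nm

E_1 = h²/(8m_eL²) = 5.062×10^-19 J, so ΔE = (5² − 4²)E_1 = 4.556×10^-18 J.
λ = hc/ΔE = (6.626×10^-34·2.998×10^8)/4.556×10^-18 = 4.36×10^-8 m = 43.6 nm.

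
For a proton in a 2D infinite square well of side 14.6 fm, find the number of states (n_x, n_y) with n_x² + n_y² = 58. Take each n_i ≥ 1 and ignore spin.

The level has n_x² + n_y² = 58. The ordered positive-integer solutions are (3, 7), (7, 3).
That gives 2 states.

degeneracy = 2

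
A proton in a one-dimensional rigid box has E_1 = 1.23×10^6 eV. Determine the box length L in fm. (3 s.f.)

From E_n = n²h²/(8m_pL²), L = n·h/√(8m_pE_n).
E_1 = 1.23×10^6 eV = 1.970×10^-13 J, so L = 1·6.626×10^-34/√(8·1.673×10^-27·1.970×10^-13) = 1.29×10^-14 m = 12.9 fm.

L = 12.9 fm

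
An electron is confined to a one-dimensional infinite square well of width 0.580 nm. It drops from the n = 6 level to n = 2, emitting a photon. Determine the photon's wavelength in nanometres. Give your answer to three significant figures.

E_1 = h²/(8m_eL²) = 1.791×10^-19 J, so ΔE = (6² − 2²)E_1 = 5.731×10^-18 J.
λ = hc/ΔE = (6.626×10^-34·2.998×10^8)/5.731×10^-18 = 3.47×10^-8 m = 34.7 nm.

λ = 34.7 nm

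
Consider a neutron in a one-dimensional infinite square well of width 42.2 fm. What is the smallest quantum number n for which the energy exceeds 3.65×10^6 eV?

E_1 = h²/(8m_nL²) = 1.840×10^-14 J = 1.149×10^5 eV.
Need n² > 3.65×10^6/1.149×10^5 = 31.77, i.e. n > 5.636.
The smallest integer satisfying this is n = 6.

n = 6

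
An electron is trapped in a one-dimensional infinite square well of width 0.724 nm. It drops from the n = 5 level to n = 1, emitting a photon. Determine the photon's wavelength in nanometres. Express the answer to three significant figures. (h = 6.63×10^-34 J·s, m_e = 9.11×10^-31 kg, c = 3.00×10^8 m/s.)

E_1 = h²/(8m_eL²) = 1.151×10^-19 J, so ΔE = (5² − 1²)E_1 = 2.762×10^-18 J.
λ = hc/ΔE = (6.63×10^-34·3.00×10^8)/2.762×10^-18 = 7.20×10^-8 m = 72.0 nm.

λ = 72.0 nm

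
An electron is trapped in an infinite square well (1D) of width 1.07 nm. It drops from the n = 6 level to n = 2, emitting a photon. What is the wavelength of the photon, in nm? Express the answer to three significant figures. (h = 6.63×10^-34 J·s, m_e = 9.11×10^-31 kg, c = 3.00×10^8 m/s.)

λ = 118 nm

E_1 = h²/(8m_eL²) = 5.268×10^-20 J, so ΔE = (6² − 2²)E_1 = 1.686×10^-18 J.
λ = hc/ΔE = (6.63×10^-34·3.00×10^8)/1.686×10^-18 = 1.18×10^-7 m = 118 nm.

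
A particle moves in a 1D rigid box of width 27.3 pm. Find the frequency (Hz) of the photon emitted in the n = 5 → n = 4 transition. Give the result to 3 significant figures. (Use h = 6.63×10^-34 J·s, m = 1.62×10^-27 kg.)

E_1 = h²/(8mL²) = 4.551×10^-20 J and ΔE = (5² − 4²)E_1 = 4.096×10^-19 J.
f = ΔE/h = 4.096×10^-19/6.63×10^-34 = 6.18×10^14 Hz.

f = 6.18×10^14 Hz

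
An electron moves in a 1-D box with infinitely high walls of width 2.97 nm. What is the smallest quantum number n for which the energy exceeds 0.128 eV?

E_1 = h²/(8m_eL²) = 6.830×10^-21 J = 0.04263 eV.
Need n² > 0.128/0.04263 = 3.003, i.e. n > 1.733.
The smallest integer satisfying this is n = 2.

n = 2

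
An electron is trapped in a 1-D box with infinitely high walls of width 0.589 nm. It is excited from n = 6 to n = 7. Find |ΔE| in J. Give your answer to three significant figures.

|ΔE| = 2.26×10^-18 J

E_1 = h²/(8m_eL²) = 1.737×10^-19 J.
|ΔE| = |6² − 7²|·E_1 = 13·1.737×10^-19 J = 2.26×10^-18 J.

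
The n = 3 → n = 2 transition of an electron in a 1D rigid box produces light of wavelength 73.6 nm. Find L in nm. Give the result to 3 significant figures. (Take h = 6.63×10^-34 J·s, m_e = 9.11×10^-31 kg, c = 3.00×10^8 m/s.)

L = 0.334 nm

The photon carries ΔE = hc/λ = 6.63×10^-34·3.00×10^8/7.36×10^-8 m = 2.702×10^-18 J.
Since ΔE = (3² − 2²)E_1, E_1 = 5.404×10^-19 J, and L = h/√(8m_eE_1) = 3.34×10^-10 m = 0.334 nm.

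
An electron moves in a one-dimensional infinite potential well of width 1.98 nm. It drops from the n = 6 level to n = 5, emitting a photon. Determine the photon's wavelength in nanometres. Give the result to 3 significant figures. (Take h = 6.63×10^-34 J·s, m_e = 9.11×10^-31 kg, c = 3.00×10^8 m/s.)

λ = 1.18×10^3 nm

E_1 = h²/(8m_eL²) = 1.538×10^-20 J, so ΔE = (6² − 5²)E_1 = 1.692×10^-19 J.
λ = hc/ΔE = (6.63×10^-34·3.00×10^8)/1.692×10^-19 = 1.18×10^-6 m = 1.18×10^3 nm.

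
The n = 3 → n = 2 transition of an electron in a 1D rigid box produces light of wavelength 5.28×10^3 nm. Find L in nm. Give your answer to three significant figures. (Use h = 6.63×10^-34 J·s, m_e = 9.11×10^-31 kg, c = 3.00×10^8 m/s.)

L = 2.83 nm

The photon carries ΔE = hc/λ = 6.63×10^-34·3.00×10^8/5.28×10^-6 m = 3.767×10^-20 J.
Since ΔE = (3² − 2²)E_1, E_1 = 7.534×10^-21 J, and L = h/√(8m_eE_1) = 2.83×10^-9 m = 2.83 nm.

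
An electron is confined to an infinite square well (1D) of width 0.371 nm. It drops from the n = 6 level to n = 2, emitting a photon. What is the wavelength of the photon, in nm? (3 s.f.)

λ = 14.2 nm

E_1 = h²/(8m_eL²) = 4.377×10^-19 J, so ΔE = (6² − 2²)E_1 = 1.401×10^-17 J.
λ = hc/ΔE = (6.626×10^-34·2.998×10^8)/1.401×10^-17 = 1.42×10^-8 m = 14.2 nm.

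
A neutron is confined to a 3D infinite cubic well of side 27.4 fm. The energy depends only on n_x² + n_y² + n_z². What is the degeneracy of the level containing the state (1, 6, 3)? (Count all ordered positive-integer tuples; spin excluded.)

degeneracy = 6

The level has n_x² + n_y² + n_z² = 46. The ordered positive-integer solutions are (1, 3, 6), (1, 6, 3), (3, 1, 6), (3, 6, 1), (6, 1, 3), (6, 3, 1).
That gives 6 states.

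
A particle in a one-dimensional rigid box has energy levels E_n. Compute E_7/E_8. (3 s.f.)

E_n ∝ n², so E_7/E_8 = 7²/8² = 49/64 = 0.766.

0.766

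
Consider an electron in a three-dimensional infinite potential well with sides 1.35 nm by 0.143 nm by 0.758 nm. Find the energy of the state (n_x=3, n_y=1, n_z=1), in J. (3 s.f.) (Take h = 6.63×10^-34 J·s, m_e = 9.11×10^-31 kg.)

For a 3D rectangular well E = (h²/8m_e)·Σ n_i²/L_i² = (6.63×10^-34)²/(8·9.11×10^-31) · [3²/(1.35 nm)² + 1²/(0.143 nm)² + 1²/(0.758 nm)²].
Evaluating gives E = 3.35×10^-18 J.

E = 3.35×10^-18 J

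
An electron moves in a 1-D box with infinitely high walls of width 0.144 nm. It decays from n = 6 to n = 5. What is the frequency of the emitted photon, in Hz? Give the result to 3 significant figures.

E_1 = h²/(8m_eL²) = 2.905×10^-18 J and ΔE = (6² − 5²)E_1 = 3.195×10^-17 J.
f = ΔE/h = 3.195×10^-17/6.626×10^-34 = 4.82×10^16 Hz.

f = 4.82×10^16 Hz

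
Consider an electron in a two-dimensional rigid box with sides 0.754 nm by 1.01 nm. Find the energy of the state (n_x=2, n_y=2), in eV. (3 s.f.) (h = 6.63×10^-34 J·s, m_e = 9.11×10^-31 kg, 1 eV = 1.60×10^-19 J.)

E = 4.13 eV

For a 2D rectangular well E = (h²/8m_e)·Σ n_i²/L_i² = (6.63×10^-34)²/(8·9.11×10^-31) · [2²/(0.754 nm)² + 2²/(1.01 nm)²].
Evaluating gives E = 6.609×10^-19 J = 4.13 eV.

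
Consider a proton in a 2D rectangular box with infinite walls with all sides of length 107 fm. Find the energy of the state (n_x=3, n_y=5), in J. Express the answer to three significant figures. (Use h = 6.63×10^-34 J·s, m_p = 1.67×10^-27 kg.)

E = 9.77×10^-14 J

For a 2D rectangular well E = (h²/8m_p)·Σ n_i²/L_i² = (6.63×10^-34)²/(8·1.67×10^-27) · [3²/(107 fm)² + 5²/(107 fm)²].
Evaluating gives E = 9.77×10^-14 J.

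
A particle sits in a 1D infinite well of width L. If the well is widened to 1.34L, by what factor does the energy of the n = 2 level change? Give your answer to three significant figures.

0.557

E_n ∝ 1/L², so the energy scales by 1/1.34² = 0.557.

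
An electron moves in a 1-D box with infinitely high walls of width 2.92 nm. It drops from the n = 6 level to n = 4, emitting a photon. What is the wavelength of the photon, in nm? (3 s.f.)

λ = 1.41×10^3 nm

E_1 = h²/(8m_eL²) = 7.066×10^-21 J, so ΔE = (6² − 4²)E_1 = 1.413×10^-19 J.
λ = hc/ΔE = (6.626×10^-34·2.998×10^8)/1.413×10^-19 = 1.41×10^-6 m = 1.41×10^3 nm.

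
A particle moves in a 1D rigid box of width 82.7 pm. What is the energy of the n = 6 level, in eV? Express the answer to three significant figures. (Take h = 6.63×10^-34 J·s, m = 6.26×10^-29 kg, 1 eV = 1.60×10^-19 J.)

For an infinite well E_n = n²h²/(8mL²), so E_1 = h²/(8mL²) = (6.63×10^-34)²/(8·6.26×10^-29·(8.27×10^-11 m)²) = 1.283×10^-19 J.
Then E_6 = 6²·E_1 = 36·1.283×10^-19 J = 4.619×10^-18 J.
Converting, E_6 = 4.619×10^-18 J / (1.60×10^-19 J/eV) = 28.9 eV.

E_6 = 28.9 eV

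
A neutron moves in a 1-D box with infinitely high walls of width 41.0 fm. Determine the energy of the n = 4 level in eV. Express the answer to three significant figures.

E_4 = 1.95×10^6 eV

For an infinite well E_n = n²h²/(8m_nL²), so E_1 = h²/(8m_nL²) = (6.626×10^-34)²/(8·1.675×10^-27·(4.10×10^-14 m)²) = 1.949×10^-14 J.
Then E_4 = 4²·E_1 = 16·1.949×10^-14 J = 3.118×10^-13 J.
Converting, E_4 = 3.118×10^-13 J / (1.602×10^-19 J/eV) = 1.95×10^6 eV.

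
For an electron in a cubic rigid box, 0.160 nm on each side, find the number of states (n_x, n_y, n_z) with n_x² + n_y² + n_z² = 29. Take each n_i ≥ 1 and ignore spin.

degeneracy = 6

The level has n_x² + n_y² + n_z² = 29. The ordered positive-integer solutions are (2, 3, 4), (2, 4, 3), (3, 2, 4), (3, 4, 2), (4, 2, 3), (4, 3, 2).
That gives 6 states.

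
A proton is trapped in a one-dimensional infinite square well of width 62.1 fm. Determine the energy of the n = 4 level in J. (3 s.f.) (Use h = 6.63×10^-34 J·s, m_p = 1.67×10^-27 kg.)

E_4 = 1.37×10^-13 J

For an infinite well E_n = n²h²/(8m_pL²), so E_1 = h²/(8m_pL²) = (6.63×10^-34)²/(8·1.67×10^-27·(6.21×10^-14 m)²) = 8.532×10^-15 J.
Then E_4 = 4²·E_1 = 16·8.532×10^-15 J = 1.37×10^-13 J.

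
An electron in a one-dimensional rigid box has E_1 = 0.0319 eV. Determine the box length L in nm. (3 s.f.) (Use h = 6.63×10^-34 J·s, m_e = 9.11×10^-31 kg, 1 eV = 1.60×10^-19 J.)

From E_n = n²h²/(8m_eL²), L = n·h/√(8m_eE_n).
E_1 = 0.0319 eV = 5.104×10^-21 J, so L = 1·6.63×10^-34/√(8·9.11×10^-31·5.104×10^-21) = 3.44×10^-9 m = 3.44 nm.

L = 3.44 nm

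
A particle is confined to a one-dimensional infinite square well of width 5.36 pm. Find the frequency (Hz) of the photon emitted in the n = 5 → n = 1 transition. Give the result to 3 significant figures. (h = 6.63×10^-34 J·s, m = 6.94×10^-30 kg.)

f = 9.98×10^18 Hz

E_1 = h²/(8mL²) = 2.756×10^-16 J and ΔE = (5² − 1²)E_1 = 6.614×10^-15 J.
f = ΔE/h = 6.614×10^-15/6.63×10^-34 = 9.98×10^18 Hz.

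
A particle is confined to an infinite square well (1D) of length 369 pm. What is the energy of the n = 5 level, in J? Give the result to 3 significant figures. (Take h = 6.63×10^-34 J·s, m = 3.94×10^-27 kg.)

E_5 = 2.56×10^-21 J

For an infinite well E_n = n²h²/(8mL²), so E_1 = h²/(8mL²) = (6.63×10^-34)²/(8·3.94×10^-27·(3.69×10^-10 m)²) = 1.024×10^-22 J.
Then E_5 = 5²·E_1 = 25·1.024×10^-22 J = 2.56×10^-21 J.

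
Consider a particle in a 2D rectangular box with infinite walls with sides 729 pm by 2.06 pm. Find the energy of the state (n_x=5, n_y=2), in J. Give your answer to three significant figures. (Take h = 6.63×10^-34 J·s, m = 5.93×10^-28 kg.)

For a 2D rectangular well E = (h²/8m)·Σ n_i²/L_i² = (6.63×10^-34)²/(8·5.93×10^-28) · [5²/(729 pm)² + 2²/(2.06 pm)²].
Evaluating gives E = 8.73×10^-17 J.

E = 8.73×10^-17 J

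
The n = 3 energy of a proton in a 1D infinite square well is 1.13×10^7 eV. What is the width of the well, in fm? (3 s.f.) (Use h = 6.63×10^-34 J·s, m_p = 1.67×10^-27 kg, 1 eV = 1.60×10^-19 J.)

L = 12.8 fm

From E_n = n²h²/(8m_pL²), L = n·h/√(8m_pE_n).
E_3 = 1.13×10^7 eV = 1.808×10^-12 J, so L = 3·6.63×10^-34/√(8·1.67×10^-27·1.808×10^-12) = 1.28×10^-14 m = 12.8 fm.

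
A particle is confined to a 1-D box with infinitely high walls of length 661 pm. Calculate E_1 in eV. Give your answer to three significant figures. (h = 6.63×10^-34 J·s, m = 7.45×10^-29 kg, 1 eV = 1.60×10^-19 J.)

For an infinite well E_n = n²h²/(8mL²), so E_1 = h²/(8mL²) = (6.63×10^-34)²/(8·7.45×10^-29·(6.61×10^-10 m)²) = 1.688×10^-21 J.
Converting, E_1 = 1.688×10^-21 J / (1.60×10^-19 J/eV) = 0.0106 eV.

E_1 = 0.0106 eV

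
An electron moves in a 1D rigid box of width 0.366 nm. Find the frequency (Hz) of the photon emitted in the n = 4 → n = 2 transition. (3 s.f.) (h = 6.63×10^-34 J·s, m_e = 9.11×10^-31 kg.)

E_1 = h²/(8m_eL²) = 4.503×10^-19 J and ΔE = (4² − 2²)E_1 = 5.404×10^-18 J.
f = ΔE/h = 5.404×10^-18/6.63×10^-34 = 8.15×10^15 Hz.

f = 8.15×10^15 Hz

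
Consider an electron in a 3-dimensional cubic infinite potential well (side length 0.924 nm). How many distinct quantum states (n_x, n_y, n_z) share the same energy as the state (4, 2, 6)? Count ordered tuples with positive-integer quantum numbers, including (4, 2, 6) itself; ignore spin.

The level has n_x² + n_y² + n_z² = 56. The ordered positive-integer solutions are (2, 4, 6), (2, 6, 4), (4, 2, 6), (4, 6, 2), (6, 2, 4), (6, 4, 2).
That gives 6 states.

degeneracy = 6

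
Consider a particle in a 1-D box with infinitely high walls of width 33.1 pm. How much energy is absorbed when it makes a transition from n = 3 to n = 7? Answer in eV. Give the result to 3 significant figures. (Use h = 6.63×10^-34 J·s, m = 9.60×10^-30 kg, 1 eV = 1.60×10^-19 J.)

|ΔE| = 1.31×10^3 eV

E_1 = h²/(8mL²) = 5.224×10^-18 J.
|ΔE| = |3² − 7²|·E_1 = 40·5.224×10^-18 J = 2.090×10^-16 J = 1.31×10^3 eV.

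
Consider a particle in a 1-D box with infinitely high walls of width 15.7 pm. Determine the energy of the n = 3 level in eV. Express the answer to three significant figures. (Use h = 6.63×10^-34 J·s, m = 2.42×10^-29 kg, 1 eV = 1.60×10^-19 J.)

For an infinite well E_n = n²h²/(8mL²), so E_1 = h²/(8mL²) = (6.63×10^-34)²/(8·2.42×10^-29·(1.57×10^-11 m)²) = 9.211×10^-18 J.
Then E_3 = 3²·E_1 = 9·9.211×10^-18 J = 8.290×10^-17 J.
Converting, E_3 = 8.290×10^-17 J / (1.60×10^-19 J/eV) = 518 eV.

E_3 = 518 eV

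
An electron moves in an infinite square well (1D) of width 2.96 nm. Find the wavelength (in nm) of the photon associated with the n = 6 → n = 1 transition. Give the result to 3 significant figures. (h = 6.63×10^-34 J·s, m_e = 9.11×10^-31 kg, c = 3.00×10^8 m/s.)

λ = 826 nm

E_1 = h²/(8m_eL²) = 6.884×10^-21 J, so ΔE = (6² − 1²)E_1 = 2.409×10^-19 J.
λ = hc/ΔE = (6.63×10^-34·3.00×10^8)/2.409×10^-19 = 8.26×10^-7 m = 826 nm.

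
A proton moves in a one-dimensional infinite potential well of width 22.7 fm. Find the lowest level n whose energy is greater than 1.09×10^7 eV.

E_1 = h²/(8m_pL²) = 6.366×10^-14 J = 3.974×10^5 eV.
Need n² > 1.09×10^7/3.974×10^5 = 27.43, i.e. n > 5.237.
The smallest integer satisfying this is n = 6.

n = 6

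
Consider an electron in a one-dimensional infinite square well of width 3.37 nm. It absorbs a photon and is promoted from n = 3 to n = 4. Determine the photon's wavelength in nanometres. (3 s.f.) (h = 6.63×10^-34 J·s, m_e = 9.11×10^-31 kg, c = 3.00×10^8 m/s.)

E_1 = h²/(8m_eL²) = 5.311×10^-21 J, so ΔE = (4² − 3²)E_1 = 3.718×10^-20 J.
λ = hc/ΔE = (6.63×10^-34·3.00×10^8)/3.718×10^-20 = 5.35×10^-6 m = 5.35×10^3 nm.

λ = 5.35×10^3 nm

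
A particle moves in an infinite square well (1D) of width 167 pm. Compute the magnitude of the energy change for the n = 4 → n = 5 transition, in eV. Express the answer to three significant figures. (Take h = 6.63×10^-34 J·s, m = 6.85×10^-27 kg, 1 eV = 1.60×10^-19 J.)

E_1 = h²/(8mL²) = 2.876×10^-22 J.
|ΔE| = |4² − 5²|·E_1 = 9·2.876×10^-22 J = 2.588×10^-21 J = 0.0162 eV.

|ΔE| = 0.0162 eV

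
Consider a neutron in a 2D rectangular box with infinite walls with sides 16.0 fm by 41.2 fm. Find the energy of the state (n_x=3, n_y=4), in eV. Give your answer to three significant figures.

E = 9.12×10^6 eV

For a 2D rectangular well E = (h²/8m_n)·Σ n_i²/L_i² = (6.626×10^-34)²/(8·1.675×10^-27) · [3²/(16.0 fm)² + 4²/(41.2 fm)²].
Evaluating gives E = 1.461×10^-12 J = 9.12×10^6 eV.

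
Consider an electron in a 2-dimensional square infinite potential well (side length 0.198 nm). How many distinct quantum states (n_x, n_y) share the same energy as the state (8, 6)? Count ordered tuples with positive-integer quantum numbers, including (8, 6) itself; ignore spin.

The level has n_x² + n_y² = 100. The ordered positive-integer solutions are (6, 8), (8, 6).
That gives 2 states.

degeneracy = 2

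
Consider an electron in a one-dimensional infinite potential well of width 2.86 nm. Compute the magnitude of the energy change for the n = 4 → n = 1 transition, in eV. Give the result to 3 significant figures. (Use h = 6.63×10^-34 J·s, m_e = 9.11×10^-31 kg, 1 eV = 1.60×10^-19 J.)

E_1 = h²/(8m_eL²) = 7.374×10^-21 J.
|ΔE| = |4² − 1²|·E_1 = 15·7.374×10^-21 J = 1.106×10^-19 J = 0.691 eV.

|ΔE| = 0.691 eV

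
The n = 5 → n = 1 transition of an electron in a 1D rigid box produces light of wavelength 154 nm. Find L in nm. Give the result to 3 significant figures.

The photon carries ΔE = hc/λ = 6.626×10^-34·2.998×10^8/1.54×10^-7 m = 1.290×10^-18 J.
Since ΔE = (5² − 1²)E_1, E_1 = 5.375×10^-20 J, and L = h/√(8m_eE_1) = 1.06×10^-9 m = 1.06 nm.

L = 1.06 nm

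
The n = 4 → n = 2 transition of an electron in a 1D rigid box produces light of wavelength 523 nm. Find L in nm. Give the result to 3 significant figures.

L = 1.38 nm

The photon carries ΔE = hc/λ = 6.626×10^-34·2.998×10^8/5.23×10^-7 m = 3.798×10^-19 J.
Since ΔE = (4² − 2²)E_1, E_1 = 3.165×10^-20 J, and L = h/√(8m_eE_1) = 1.38×10^-9 m = 1.38 nm.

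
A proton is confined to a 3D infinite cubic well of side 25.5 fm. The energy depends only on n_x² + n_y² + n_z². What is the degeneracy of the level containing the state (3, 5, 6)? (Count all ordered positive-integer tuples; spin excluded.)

The level has n_x² + n_y² + n_z² = 70. The ordered positive-integer solutions are (3, 5, 6), (3, 6, 5), (5, 3, 6), (5, 6, 3), (6, 3, 5), (6, 5, 3).
That gives 6 states.

degeneracy = 6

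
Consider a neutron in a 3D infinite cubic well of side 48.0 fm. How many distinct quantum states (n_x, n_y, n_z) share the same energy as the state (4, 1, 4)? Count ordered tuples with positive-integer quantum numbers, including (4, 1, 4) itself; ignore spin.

degeneracy = 6

The level has n_x² + n_y² + n_z² = 33. The ordered positive-integer solutions are (1, 4, 4), (2, 2, 5), (2, 5, 2), (4, 1, 4), (4, 4, 1), (5, 2, 2).
That gives 6 states.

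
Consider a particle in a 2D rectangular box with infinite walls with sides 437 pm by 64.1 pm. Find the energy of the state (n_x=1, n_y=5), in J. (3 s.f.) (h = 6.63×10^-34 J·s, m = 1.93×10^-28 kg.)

E = 1.73×10^-18 J

For a 2D rectangular well E = (h²/8m)·Σ n_i²/L_i² = (6.63×10^-34)²/(8·1.93×10^-28) · [1²/(437 pm)² + 5²/(64.1 pm)²].
Evaluating gives E = 1.73×10^-18 J.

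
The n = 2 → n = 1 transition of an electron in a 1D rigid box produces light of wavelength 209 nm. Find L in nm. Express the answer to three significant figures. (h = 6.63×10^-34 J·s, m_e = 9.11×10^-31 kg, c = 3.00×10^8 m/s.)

The photon carries ΔE = hc/λ = 6.63×10^-34·3.00×10^8/2.09×10^-7 m = 9.517×10^-19 J.
Since ΔE = (2² − 1²)E_1, E_1 = 3.172×10^-19 J, and L = h/√(8m_eE_1) = 4.36×10^-10 m = 0.436 nm.

L = 0.436 nm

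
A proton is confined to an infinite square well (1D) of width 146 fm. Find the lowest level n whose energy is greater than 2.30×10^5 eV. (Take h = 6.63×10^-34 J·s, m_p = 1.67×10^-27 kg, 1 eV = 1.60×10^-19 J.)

n = 5

E_1 = h²/(8m_pL²) = 1.544×10^-15 J = 9650 eV.
Need n² > 2.30×10^5/9650 = 23.83, i.e. n > 4.882.
The smallest integer satisfying this is n = 5.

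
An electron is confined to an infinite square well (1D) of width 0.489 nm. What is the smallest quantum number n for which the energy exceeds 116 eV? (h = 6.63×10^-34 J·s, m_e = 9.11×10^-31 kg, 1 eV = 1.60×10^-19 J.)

n = 9

E_1 = h²/(8m_eL²) = 2.522×10^-19 J = 1.576 eV.
Need n² > 116/1.576 = 73.60, i.e. n > 8.579.
The smallest integer satisfying this is n = 9.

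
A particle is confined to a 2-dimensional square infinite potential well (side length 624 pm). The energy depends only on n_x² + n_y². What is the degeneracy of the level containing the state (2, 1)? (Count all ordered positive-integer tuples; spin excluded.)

The level has n_x² + n_y² = 5. The ordered positive-integer solutions are (1, 2), (2, 1).
That gives 2 states.

degeneracy = 2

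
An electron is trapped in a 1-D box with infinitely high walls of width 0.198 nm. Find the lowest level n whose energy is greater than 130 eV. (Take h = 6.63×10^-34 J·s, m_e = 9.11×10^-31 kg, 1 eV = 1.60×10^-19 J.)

E_1 = h²/(8m_eL²) = 1.538×10^-18 J = 9.613 eV.
Need n² > 130/9.613 = 13.52, i.e. n > 3.677.
The smallest integer satisfying this is n = 4.

n = 4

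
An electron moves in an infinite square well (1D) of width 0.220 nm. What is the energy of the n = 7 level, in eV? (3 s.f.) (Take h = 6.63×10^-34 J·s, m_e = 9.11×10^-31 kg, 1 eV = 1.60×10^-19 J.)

For an infinite well E_n = n²h²/(8m_eL²), so E_1 = h²/(8m_eL²) = (6.63×10^-34)²/(8·9.11×10^-31·(2.20×10^-10 m)²) = 1.246×10^-18 J.
Then E_7 = 7²·E_1 = 49·1.246×10^-18 J = 6.105×10^-17 J.
Converting, E_7 = 6.105×10^-17 J / (1.60×10^-19 J/eV) = 382 eV.

E_7 = 382 eV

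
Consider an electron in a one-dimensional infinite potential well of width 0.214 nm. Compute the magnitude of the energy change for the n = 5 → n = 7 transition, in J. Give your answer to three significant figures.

|ΔE| = 3.16×10^-17 J

E_1 = h²/(8m_eL²) = 1.316×10^-18 J.
|ΔE| = |5² − 7²|·E_1 = 24·1.316×10^-18 J = 3.16×10^-17 J.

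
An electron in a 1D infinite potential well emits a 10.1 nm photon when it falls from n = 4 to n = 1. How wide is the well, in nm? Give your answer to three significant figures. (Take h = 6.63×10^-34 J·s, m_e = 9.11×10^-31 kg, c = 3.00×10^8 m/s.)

L = 0.214 nm

The photon carries ΔE = hc/λ = 6.63×10^-34·3.00×10^8/1.01×10^-8 m = 1.969×10^-17 J.
Since ΔE = (4² − 1²)E_1, E_1 = 1.313×10^-18 J, and L = h/√(8m_eE_1) = 2.14×10^-10 m = 0.214 nm.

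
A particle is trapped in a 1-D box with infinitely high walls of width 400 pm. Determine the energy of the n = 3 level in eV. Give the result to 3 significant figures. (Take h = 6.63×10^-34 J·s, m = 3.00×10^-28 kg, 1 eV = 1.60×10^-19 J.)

For an infinite well E_n = n²h²/(8mL²), so E_1 = h²/(8mL²) = (6.63×10^-34)²/(8·3.00×10^-28·(4.00×10^-10 m)²) = 1.145×10^-21 J.
Then E_3 = 3²·E_1 = 9·1.145×10^-21 J = 1.030×10^-20 J.
Converting, E_3 = 1.030×10^-20 J / (1.60×10^-19 J/eV) = 0.0644 eV.

E_3 = 0.0644 eV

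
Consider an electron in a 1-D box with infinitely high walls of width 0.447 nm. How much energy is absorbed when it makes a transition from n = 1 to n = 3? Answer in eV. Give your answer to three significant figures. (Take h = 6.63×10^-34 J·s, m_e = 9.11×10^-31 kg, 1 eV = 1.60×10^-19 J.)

E_1 = h²/(8m_eL²) = 3.019×10^-19 J.
|ΔE| = |1² − 3²|·E_1 = 8·3.019×10^-19 J = 2.415×10^-18 J = 15.1 eV.

|ΔE| = 15.1 eV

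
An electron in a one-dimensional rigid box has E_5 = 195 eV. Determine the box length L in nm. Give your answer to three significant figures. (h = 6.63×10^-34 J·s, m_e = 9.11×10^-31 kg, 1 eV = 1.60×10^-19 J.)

From E_n = n²h²/(8m_eL²), L = n·h/√(8m_eE_n).
E_5 = 195 eV = 3.120×10^-17 J, so L = 5·6.63×10^-34/√(8·9.11×10^-31·3.120×10^-17) = 2.20×10^-10 m = 0.220 nm.

L = 0.220 nm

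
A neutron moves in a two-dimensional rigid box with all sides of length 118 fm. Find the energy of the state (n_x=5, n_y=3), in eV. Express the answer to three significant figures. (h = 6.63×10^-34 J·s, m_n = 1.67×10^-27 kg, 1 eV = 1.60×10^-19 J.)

For a 2D rectangular well E = (h²/8m_n)·Σ n_i²/L_i² = (6.63×10^-34)²/(8·1.67×10^-27) · [5²/(118 fm)² + 3²/(118 fm)²].
Evaluating gives E = 8.034×10^-14 J = 5.02×10^5 eV.

E = 5.02×10^5 eV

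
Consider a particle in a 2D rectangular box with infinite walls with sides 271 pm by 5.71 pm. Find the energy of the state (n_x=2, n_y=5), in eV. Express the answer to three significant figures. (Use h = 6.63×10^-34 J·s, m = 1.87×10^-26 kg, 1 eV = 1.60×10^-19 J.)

For a 2D rectangular well E = (h²/8m)·Σ n_i²/L_i² = (6.63×10^-34)²/(8·1.87×10^-26) · [2²/(271 pm)² + 5²/(5.71 pm)²].
Evaluating gives E = 2.253×10^-18 J = 14.1 eV.

E = 14.1 eV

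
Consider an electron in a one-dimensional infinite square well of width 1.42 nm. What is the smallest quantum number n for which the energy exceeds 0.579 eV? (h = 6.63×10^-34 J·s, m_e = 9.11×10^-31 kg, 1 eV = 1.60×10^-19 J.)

E_1 = h²/(8m_eL²) = 2.991×10^-20 J = 0.1869 eV.
Need n² > 0.579/0.1869 = 3.098, i.e. n > 1.760.
The smallest integer satisfying this is n = 2.

n = 2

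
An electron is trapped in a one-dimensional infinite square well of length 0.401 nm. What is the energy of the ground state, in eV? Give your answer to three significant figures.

E_1 = 2.34 eV

For an infinite well E_n = n²h²/(8m_eL²), so E_1 = h²/(8m_eL²) = (6.626×10^-34)²/(8·9.109×10^-31·(4.01×10^-10 m)²) = 3.747×10^-19 J.
Converting, E_1 = 3.747×10^-19 J / (1.602×10^-19 J/eV) = 2.34 eV.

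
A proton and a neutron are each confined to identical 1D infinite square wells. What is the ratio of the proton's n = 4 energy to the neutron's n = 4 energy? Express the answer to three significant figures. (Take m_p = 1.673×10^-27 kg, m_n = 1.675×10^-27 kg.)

1.00

E_n ∝ 1/m at fixed n and L, so the ratio is m_n/m_p = 1.675×10^-27/1.673×10^-27 = 1.00.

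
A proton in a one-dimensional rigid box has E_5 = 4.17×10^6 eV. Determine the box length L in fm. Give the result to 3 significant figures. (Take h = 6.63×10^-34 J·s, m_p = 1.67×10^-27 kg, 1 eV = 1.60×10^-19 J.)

From E_n = n²h²/(8m_pL²), L = n·h/√(8m_pE_n).
E_5 = 4.17×10^6 eV = 6.672×10^-13 J, so L = 5·6.63×10^-34/√(8·1.67×10^-27·6.672×10^-13) = 3.51×10^-14 m = 35.1 fm.

L = 35.1 fm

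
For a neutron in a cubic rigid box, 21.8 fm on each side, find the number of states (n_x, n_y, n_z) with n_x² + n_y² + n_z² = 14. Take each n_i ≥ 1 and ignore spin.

degeneracy = 6

The level has n_x² + n_y² + n_z² = 14. The ordered positive-integer solutions are (1, 2, 3), (1, 3, 2), (2, 1, 3), (2, 3, 1), (3, 1, 2), (3, 2, 1).
That gives 6 states.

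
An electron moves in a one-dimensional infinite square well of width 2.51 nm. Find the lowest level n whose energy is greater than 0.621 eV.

n = 4

E_1 = h²/(8m_eL²) = 9.563×10^-21 J = 0.05969 eV.
Need n² > 0.621/0.05969 = 10.40, i.e. n > 3.225.
The smallest integer satisfying this is n = 4.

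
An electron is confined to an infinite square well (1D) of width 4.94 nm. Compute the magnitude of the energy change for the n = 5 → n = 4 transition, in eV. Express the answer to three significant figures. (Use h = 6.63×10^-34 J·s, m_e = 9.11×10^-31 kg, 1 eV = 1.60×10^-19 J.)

E_1 = h²/(8m_eL²) = 2.472×10^-21 J.
|ΔE| = |5² − 4²|·E_1 = 9·2.472×10^-21 J = 2.225×10^-20 J = 0.139 eV.

|ΔE| = 0.139 eV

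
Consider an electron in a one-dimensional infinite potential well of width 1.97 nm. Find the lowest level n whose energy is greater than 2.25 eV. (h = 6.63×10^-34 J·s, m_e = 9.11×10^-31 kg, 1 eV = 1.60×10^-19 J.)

E_1 = h²/(8m_eL²) = 1.554×10^-20 J = 0.09713 eV.
Need n² > 2.25/0.09713 = 23.16, i.e. n > 4.812.
The smallest integer satisfying this is n = 5.

n = 5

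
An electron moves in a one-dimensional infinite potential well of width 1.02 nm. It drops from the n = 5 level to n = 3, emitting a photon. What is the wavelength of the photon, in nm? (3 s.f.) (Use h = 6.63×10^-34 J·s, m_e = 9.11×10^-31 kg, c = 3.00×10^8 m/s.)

λ = 214 nm

E_1 = h²/(8m_eL²) = 5.797×10^-20 J, so ΔE = (5² − 3²)E_1 = 9.275×10^-19 J.
λ = hc/ΔE = (6.63×10^-34·3.00×10^8)/9.275×10^-19 = 2.14×10^-7 m = 214 nm.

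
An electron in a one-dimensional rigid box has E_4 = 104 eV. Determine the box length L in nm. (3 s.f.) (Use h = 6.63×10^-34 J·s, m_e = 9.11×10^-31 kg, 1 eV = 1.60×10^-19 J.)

From E_n = n²h²/(8m_eL²), L = n·h/√(8m_eE_n).
E_4 = 104 eV = 1.664×10^-17 J, so L = 4·6.63×10^-34/√(8·9.11×10^-31·1.664×10^-17) = 2.41×10^-10 m = 0.241 nm.

L = 0.241 nm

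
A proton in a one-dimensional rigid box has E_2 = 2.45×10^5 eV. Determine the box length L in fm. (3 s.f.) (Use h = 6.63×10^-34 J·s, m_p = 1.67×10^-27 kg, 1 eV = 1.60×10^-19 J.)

L = 57.9 fm

From E_n = n²h²/(8m_pL²), L = n·h/√(8m_pE_n).
E_2 = 2.45×10^5 eV = 3.920×10^-14 J, so L = 2·6.63×10^-34/√(8·1.67×10^-27·3.920×10^-14) = 5.79×10^-14 m = 57.9 fm.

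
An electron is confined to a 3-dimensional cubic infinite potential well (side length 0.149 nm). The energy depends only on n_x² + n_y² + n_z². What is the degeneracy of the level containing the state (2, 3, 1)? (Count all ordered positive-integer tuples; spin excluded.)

The level has n_x² + n_y² + n_z² = 14. The ordered positive-integer solutions are (1, 2, 3), (1, 3, 2), (2, 1, 3), (2, 3, 1), (3, 1, 2), (3, 2, 1).
That gives 6 states.

degeneracy = 6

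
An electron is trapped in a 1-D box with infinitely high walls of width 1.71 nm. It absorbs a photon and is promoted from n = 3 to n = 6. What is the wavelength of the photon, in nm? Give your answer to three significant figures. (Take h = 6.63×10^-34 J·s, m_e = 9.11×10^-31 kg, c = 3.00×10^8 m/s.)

λ = 357 nm

E_1 = h²/(8m_eL²) = 2.063×10^-20 J, so ΔE = (6² − 3²)E_1 = 5.570×10^-19 J.
λ = hc/ΔE = (6.63×10^-34·3.00×10^8)/5.570×10^-19 = 3.57×10^-7 m = 357 nm.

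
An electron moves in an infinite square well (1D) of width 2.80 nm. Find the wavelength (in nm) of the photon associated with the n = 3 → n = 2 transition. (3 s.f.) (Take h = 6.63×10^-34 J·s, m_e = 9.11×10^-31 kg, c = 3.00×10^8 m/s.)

E_1 = h²/(8m_eL²) = 7.693×10^-21 J, so ΔE = (3² − 2²)E_1 = 3.847×10^-20 J.
λ = hc/ΔE = (6.63×10^-34·3.00×10^8)/3.847×10^-20 = 5.17×10^-6 m = 5.17×10^3 nm.

λ = 5.17×10^3 nm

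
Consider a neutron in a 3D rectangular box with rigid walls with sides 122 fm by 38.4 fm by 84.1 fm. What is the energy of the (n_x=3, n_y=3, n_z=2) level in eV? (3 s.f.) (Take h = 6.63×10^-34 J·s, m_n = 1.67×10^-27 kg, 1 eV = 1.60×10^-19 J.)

E = 1.50×10^6 eV

For a 3D rectangular well E = (h²/8m_n)·Σ n_i²/L_i² = (6.63×10^-34)²/(8·1.67×10^-27) · [3²/(122 fm)² + 3²/(38.4 fm)² + 2²/(84.1 fm)²].
Evaluating gives E = 2.393×10^-13 J = 1.50×10^6 eV.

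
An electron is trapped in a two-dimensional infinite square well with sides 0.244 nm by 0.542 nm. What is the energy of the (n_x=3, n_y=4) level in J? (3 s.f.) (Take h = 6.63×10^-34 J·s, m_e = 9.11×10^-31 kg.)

E = 1.24×10^-17 J

For a 2D rectangular well E = (h²/8m_e)·Σ n_i²/L_i² = (6.63×10^-34)²/(8·9.11×10^-31) · [3²/(0.244 nm)² + 4²/(0.542 nm)²].
Evaluating gives E = 1.24×10^-17 J.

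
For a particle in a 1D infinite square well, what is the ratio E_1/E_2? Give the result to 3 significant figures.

E_n ∝ n², so E_1/E_2 = 1²/2² = 1/4 = 0.250.

0.250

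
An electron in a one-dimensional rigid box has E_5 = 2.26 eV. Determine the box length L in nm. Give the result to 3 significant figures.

From E_n = n²h²/(8m_eL²), L = n·h/√(8m_eE_n).
E_5 = 2.26 eV = 3.621×10^-19 J, so L = 5·6.626×10^-34/√(8·9.109×10^-31·3.621×10^-19) = 2.04×10^-9 m = 2.04 nm.

L = 2.04 nm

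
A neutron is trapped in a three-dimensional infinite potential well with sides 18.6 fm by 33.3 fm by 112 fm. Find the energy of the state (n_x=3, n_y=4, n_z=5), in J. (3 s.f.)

For a 3D rectangular well E = (h²/8m_n)·Σ n_i²/L_i² = (6.626×10^-34)²/(8·1.675×10^-27) · [3²/(18.6 fm)² + 4²/(33.3 fm)² + 5²/(112 fm)²].
Evaluating gives E = 1.39×10^-12 J.

E = 1.39×10^-12 J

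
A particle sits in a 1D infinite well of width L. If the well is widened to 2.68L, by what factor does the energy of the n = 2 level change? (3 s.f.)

E_n ∝ 1/L², so the energy scales by 1/2.68² = 0.139.

0.139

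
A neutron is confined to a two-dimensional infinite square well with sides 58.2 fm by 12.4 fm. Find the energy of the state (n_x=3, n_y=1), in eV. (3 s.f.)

For a 2D rectangular well E = (h²/8m_n)·Σ n_i²/L_i² = (6.626×10^-34)²/(8·1.675×10^-27) · [3²/(58.2 fm)² + 1²/(12.4 fm)²].
Evaluating gives E = 3.001×10^-13 J = 1.87×10^6 eV.

E = 1.87×10^6 eV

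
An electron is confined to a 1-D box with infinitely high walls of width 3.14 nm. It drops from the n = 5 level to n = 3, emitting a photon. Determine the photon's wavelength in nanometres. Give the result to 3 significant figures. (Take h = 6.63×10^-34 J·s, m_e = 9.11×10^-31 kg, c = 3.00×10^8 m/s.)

λ = 2.03×10^3 nm

E_1 = h²/(8m_eL²) = 6.117×10^-21 J, so ΔE = (5² − 3²)E_1 = 9.787×10^-20 J.
λ = hc/ΔE = (6.63×10^-34·3.00×10^8)/9.787×10^-20 = 2.03×10^-6 m = 2.03×10^3 nm.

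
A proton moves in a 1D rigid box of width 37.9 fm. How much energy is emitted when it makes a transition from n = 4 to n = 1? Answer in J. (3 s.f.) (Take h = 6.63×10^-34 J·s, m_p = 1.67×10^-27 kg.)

E_1 = h²/(8m_pL²) = 2.291×10^-14 J.
|ΔE| = |4² − 1²|·E_1 = 15·2.291×10^-14 J = 3.44×10^-13 J.

|ΔE| = 3.44×10^-13 J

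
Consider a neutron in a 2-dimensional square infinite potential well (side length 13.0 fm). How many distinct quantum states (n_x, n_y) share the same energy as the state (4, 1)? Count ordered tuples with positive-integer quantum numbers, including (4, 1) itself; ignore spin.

degeneracy = 2

The level has n_x² + n_y² = 17. The ordered positive-integer solutions are (1, 4), (4, 1).
That gives 2 states.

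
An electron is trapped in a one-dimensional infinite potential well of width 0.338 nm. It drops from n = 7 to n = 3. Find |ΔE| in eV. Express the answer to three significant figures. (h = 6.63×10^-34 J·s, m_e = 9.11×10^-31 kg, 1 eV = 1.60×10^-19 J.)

|ΔE| = 132 eV

E_1 = h²/(8m_eL²) = 5.279×10^-19 J.
|ΔE| = |7² − 3²|·E_1 = 40·5.279×10^-19 J = 2.112×10^-17 J = 132 eV.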